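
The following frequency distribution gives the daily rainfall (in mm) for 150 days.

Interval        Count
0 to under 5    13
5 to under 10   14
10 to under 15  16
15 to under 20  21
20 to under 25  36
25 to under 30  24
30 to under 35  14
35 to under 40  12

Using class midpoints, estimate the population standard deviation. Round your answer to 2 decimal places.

Midpoints: 2.5, 7.5, 12.5, 17.5, 22.5, 27.5, 32.5, 37.5
n = 150, Σfm = 3080, mean = 20.5333
Σfm² = 77837.5
Σf(m − x̄)² = Σfm² − (Σfm)²/n = 77837.5 − 3080²/150 = 14594.8333
Population variance = 14594.8333 / 150 = 97.2989
Standard deviation = √97.2989 = 9.8640

9.86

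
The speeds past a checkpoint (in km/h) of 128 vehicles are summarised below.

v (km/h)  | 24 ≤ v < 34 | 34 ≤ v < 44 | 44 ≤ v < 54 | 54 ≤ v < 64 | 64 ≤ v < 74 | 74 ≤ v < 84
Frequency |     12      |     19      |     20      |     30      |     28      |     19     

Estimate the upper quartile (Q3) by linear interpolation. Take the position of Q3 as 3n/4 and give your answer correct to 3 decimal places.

69.357

Cumulative frequencies: 12, 31, 51, 81, 109, 128
n = 128; position = 3n/4 = 96.
This falls in the class 64 ≤ v < 74: L = 64, F = 81, f = 28, h = 10.
Upper quartile ≈ 64 + ((96 − 81) / 28) × 10 = 69.3571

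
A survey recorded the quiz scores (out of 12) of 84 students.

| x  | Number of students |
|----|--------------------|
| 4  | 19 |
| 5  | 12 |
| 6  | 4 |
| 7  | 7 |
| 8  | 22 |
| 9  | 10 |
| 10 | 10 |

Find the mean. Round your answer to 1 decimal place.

Values: 4, 5, 6, 7, 8, 9, 10
Σfx = 19×4 + 12×5 + 4×6 + 7×7 + 22×8 + 10×9 + 10×10 = 575
n = Σf = 84
Mean = 575 / 84 = 6.8452

6.8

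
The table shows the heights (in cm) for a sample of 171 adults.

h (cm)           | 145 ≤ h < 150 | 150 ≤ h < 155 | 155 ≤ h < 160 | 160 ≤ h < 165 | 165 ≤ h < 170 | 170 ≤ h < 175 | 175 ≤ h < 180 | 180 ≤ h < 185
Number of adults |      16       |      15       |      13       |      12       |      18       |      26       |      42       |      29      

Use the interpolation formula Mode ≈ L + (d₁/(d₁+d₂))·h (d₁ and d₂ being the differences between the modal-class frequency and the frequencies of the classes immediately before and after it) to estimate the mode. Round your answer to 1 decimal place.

Modal class: 175 ≤ h < 180 (highest frequency 42).
d₁ = 42 − 26 = 16, d₂ = 42 − 29 = 13
Mode ≈ 175 + (16/(16+13)) × 5 = 175 + 2.7586 = 177.7586

177.8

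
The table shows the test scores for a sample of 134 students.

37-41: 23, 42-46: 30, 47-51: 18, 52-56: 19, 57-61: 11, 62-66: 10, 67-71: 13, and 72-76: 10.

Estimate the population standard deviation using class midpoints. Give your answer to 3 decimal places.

11.120

Midpoints: 39, 44, 49, 54, 59, 64, 69, 74
n = 134, Σfm = 7051, mean = 52.6194
Σfm² = 387589
Σf(m − x̄)² = Σfm² − (Σfm)²/n = 387589 − 7051²/134 = 16569.5896
Population variance = 16569.5896 / 134 = 123.6537
Standard deviation = √123.6537 = 11.1200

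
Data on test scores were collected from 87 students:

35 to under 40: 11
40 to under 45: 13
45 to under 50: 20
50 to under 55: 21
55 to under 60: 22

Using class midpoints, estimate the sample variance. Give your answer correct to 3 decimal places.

Midpoints: 37.5, 42.5, 47.5, 52.5, 57.5
n = 87, Σfm = 4282.5, mean = 49.2241
Σfm² = 214693.75
Σf(m − x̄)² = Σfm² − (Σfm)²/n = 214693.75 − 4282.5²/87 = 3891.3793
Sample variance = 3891.3793 / 86 = 45.2486

45.249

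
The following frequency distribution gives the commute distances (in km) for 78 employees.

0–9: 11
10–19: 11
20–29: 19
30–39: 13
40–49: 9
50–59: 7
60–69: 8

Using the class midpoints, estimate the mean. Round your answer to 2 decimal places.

Midpoints: 4.5, 14.5, 24.5, 34.5, 44.5, 54.5, 64.5
Σfm = 11×4.5 + 11×14.5 + 19×24.5 + 13×34.5 + 9×44.5 + 7×54.5 + 8×64.5 = 2421
n = Σf = 78
Mean = 2421 / 78 = 31.0385

31.04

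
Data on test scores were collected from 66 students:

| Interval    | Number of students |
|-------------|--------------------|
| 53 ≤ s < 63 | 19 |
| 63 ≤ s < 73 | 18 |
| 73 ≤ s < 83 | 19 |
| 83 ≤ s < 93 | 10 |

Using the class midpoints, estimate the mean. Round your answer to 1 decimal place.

Midpoints: 58, 68, 78, 88
Σfm = 19×58 + 18×68 + 19×78 + 10×88 = 4688
n = Σf = 66
Mean = 4688 / 66 = 71.0303

71.0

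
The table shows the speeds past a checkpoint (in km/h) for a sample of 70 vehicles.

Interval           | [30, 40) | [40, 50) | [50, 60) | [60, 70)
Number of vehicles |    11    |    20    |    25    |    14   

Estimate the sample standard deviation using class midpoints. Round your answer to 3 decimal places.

9.839

Midpoints: 35, 45, 55, 65
n = 70, Σfm = 3570, mean = 51.0000
Σfm² = 188750
Σf(m − x̄)² = Σfm² − (Σfm)²/n = 188750 − 3570²/70 = 6680.0000
Sample variance = 6680.0000 / 69 = 96.8116
Standard deviation = √96.8116 = 9.8393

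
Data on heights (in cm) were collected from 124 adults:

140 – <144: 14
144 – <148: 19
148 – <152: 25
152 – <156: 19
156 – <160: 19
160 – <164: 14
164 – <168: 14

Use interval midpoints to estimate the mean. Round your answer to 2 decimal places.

153.48

Midpoints: 142, 146, 150, 154, 158, 162, 166
Σfm = 14×142 + 19×146 + 25×150 + 19×154 + 19×158 + 14×162 + 14×166 = 19032
n = Σf = 124
Mean = 19032 / 124 = 153.4839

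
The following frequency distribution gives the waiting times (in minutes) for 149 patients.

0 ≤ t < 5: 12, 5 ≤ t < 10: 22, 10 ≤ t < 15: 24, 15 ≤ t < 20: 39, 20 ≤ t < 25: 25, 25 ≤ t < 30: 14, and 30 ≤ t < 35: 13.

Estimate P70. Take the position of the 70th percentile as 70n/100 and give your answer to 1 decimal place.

21.5

Cumulative frequencies: 12, 34, 58, 97, 122, 136, 149
n = 149; position = 70n/100 = 104.3.
This falls in the class 20 ≤ t < 25: L = 20, F = 97, f = 25, h = 5.
70th percentile ≈ 20 + ((104.3 − 97) / 25) × 5 = 21.4600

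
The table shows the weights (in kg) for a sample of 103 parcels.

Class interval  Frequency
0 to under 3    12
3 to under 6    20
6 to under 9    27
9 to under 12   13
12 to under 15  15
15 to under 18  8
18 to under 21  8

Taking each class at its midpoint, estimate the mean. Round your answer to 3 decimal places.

Midpoints: 1.5, 4.5, 7.5, 10.5, 13.5, 16.5, 19.5
Σfm = 12×1.5 + 20×4.5 + 27×7.5 + 13×10.5 + 15×13.5 + 8×16.5 + 8×19.5 = 937.5
n = Σf = 103
Mean = 937.5 / 103 = 9.1019

9.102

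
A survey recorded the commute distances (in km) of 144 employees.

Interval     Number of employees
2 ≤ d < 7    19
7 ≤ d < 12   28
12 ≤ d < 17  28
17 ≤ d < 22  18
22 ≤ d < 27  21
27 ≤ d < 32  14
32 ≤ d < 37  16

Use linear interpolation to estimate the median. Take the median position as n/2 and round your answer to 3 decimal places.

Cumulative frequencies: 19, 47, 75, 93, 114, 128, 144
n = 144; position = n/2 = 72.
This falls in the class 12 ≤ d < 17: L = 12, F = 47, f = 28, h = 5.
Median ≈ 12 + ((72 − 47) / 28) × 5 = 16.4643

16.464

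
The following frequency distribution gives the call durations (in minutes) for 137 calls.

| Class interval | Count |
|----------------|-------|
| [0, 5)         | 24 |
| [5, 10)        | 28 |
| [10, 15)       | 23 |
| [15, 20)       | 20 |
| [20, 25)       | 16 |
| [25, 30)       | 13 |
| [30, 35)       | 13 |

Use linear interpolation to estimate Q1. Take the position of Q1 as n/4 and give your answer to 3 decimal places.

6.830

Cumulative frequencies: 24, 52, 75, 95, 111, 124, 137
n = 137; position = n/4 = 34.25.
This falls in the class [5, 10): L = 5, F = 24, f = 28, h = 5.
Lower quartile ≈ 5 + ((34.25 − 24) / 28) × 5 = 6.8304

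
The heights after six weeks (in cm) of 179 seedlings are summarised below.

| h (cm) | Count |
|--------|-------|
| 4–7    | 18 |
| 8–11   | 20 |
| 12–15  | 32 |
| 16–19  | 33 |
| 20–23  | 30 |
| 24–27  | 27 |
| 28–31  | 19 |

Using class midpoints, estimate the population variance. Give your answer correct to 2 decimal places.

52.00

Midpoints: 5.5, 9.5, 13.5, 17.5, 21.5, 25.5, 29.5
n = 179, Σfm = 3192.5, mean = 17.8352
Σfm² = 66246.75
Σf(m − x̄)² = Σfm² − (Σfm)²/n = 66246.75 − 3192.5²/179 = 9307.8883
Population variance = 9307.8883 / 179 = 51.9994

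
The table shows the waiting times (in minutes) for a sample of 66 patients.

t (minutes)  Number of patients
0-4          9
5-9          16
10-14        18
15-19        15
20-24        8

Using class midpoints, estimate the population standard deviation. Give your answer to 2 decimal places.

6.12

Midpoints: 2, 7, 12, 17, 22
n = 66, Σfm = 777, mean = 11.7727
Σfm² = 11619
Σf(m − x̄)² = Σfm² − (Σfm)²/n = 11619 − 777²/66 = 2471.5909
Population variance = 2471.5909 / 66 = 37.4483
Standard deviation = √37.4483 = 6.1195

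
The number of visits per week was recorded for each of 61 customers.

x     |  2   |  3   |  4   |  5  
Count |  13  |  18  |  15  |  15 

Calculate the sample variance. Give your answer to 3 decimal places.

1.187

Values: 2, 3, 4, 5
n = 61, Σfx = 215, mean = 3.5246
Σfx² = 829
Σf(x − x̄)² = Σfx² − (Σfx)²/n = 829 − 215²/61 = 71.2131
Sample variance = 71.2131 / 60 = 1.1869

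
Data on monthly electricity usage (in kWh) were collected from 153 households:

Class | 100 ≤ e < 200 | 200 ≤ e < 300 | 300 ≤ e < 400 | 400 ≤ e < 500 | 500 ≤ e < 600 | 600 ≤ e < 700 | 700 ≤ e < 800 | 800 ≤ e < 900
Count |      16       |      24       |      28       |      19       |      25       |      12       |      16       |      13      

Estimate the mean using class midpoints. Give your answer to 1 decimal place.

466.3

Midpoints: 150, 250, 350, 450, 550, 650, 750, 850
Σfm = 16×150 + 24×250 + 28×350 + 19×450 + 25×550 + 12×650 + 16×750 + 13×850 = 71350
n = Σf = 153
Mean = 71350 / 153 = 466.3399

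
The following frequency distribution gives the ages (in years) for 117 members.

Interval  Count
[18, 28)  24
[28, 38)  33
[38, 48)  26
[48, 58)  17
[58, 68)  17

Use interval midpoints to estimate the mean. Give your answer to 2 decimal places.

Midpoints: 23, 33, 43, 53, 63
Σfm = 24×23 + 33×33 + 26×43 + 17×53 + 17×63 = 4731
n = Σf = 117
Mean = 4731 / 117 = 40.4359

40.44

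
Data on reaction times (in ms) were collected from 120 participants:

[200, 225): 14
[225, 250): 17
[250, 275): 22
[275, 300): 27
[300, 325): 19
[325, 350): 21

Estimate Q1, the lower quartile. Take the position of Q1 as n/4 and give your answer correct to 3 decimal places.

248.529

Cumulative frequencies: 14, 31, 53, 80, 99, 120
n = 120; position = n/4 = 30.
This falls in the class [225, 250): L = 225, F = 14, f = 17, h = 25.
Lower quartile ≈ 225 + ((30 − 14) / 17) × 25 = 248.5294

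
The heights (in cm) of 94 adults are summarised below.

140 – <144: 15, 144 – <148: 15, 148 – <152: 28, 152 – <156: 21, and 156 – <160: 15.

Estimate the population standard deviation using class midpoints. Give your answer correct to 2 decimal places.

Midpoints: 142, 146, 150, 154, 158
n = 94, Σfm = 14124, mean = 150.2553
Σfm² = 2124696
Σf(m − x̄)² = Σfm² − (Σfm)²/n = 2124696 − 14124²/94 = 2489.8723
Population variance = 2489.8723 / 94 = 26.4880
Standard deviation = √26.4880 = 5.1466

5.15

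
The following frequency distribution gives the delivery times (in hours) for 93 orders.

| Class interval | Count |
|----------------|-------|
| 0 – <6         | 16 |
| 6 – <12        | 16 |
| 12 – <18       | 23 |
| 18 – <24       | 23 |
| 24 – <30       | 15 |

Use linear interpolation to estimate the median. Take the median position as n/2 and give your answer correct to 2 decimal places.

15.78

Cumulative frequencies: 16, 32, 55, 78, 93
n = 93; position = n/2 = 46.5.
This falls in the class 12 – <18: L = 12, F = 32, f = 23, h = 6.
Median ≈ 12 + ((46.5 − 32) / 23) × 6 = 15.7826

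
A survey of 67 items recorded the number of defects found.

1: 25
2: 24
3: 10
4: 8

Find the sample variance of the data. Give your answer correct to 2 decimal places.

Values: 1, 2, 3, 4
n = 67, Σfx = 135, mean = 2.0149
Σfx² = 339
Σf(x − x̄)² = Σfx² − (Σfx)²/n = 339 − 135²/67 = 66.9851
Sample variance = 66.9851 / 66 = 1.0149

1.01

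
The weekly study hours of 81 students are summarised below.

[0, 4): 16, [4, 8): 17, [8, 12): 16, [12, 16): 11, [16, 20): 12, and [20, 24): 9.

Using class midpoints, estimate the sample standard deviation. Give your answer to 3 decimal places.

6.617

Midpoints: 2, 6, 10, 14, 18, 22
n = 81, Σfm = 862, mean = 10.6420
Σfm² = 12676
Σf(m − x̄)² = Σfm² − (Σfm)²/n = 12676 − 862²/81 = 3502.6173
Sample variance = 3502.6173 / 80 = 43.7827
Standard deviation = √43.7827 = 6.6169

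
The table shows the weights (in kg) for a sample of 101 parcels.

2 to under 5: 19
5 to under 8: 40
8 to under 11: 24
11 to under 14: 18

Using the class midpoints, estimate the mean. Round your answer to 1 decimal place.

7.7

Midpoints: 3.5, 6.5, 9.5, 12.5
Σfm = 19×3.5 + 40×6.5 + 24×9.5 + 18×12.5 = 779.5
n = Σf = 101
Mean = 779.5 / 101 = 7.7178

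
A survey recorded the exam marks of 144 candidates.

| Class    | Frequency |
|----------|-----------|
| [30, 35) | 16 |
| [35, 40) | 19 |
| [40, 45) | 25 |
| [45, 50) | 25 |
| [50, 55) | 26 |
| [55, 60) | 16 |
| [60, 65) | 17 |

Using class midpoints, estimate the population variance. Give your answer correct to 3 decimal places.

Midpoints: 32.5, 37.5, 42.5, 47.5, 52.5, 57.5, 62.5
n = 144, Σfm = 6830, mean = 47.4306
Σfm² = 336150
Σf(m − x̄)² = Σfm² − (Σfm)²/n = 336150 − 6830²/144 = 12199.3056
Population variance = 12199.3056 / 144 = 84.7174

84.717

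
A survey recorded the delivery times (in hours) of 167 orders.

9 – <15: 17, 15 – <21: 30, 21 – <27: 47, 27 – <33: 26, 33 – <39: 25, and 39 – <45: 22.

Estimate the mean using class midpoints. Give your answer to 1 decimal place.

Midpoints: 12, 18, 24, 30, 36, 42
Σfm = 17×12 + 30×18 + 47×24 + 26×30 + 25×36 + 22×42 = 4476
n = Σf = 167
Mean = 4476 / 167 = 26.8024

26.8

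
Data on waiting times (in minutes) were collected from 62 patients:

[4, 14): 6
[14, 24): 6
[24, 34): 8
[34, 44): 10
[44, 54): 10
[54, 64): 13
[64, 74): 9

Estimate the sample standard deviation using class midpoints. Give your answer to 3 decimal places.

Midpoints: 9, 19, 29, 39, 49, 59, 69
n = 62, Σfm = 2668, mean = 43.0323
Σfm² = 136702
Σf(m − x̄)² = Σfm² − (Σfm)²/n = 136702 − 2668²/62 = 21891.9355
Sample variance = 21891.9355 / 61 = 358.8842
Standard deviation = √358.8842 = 18.9442

18.944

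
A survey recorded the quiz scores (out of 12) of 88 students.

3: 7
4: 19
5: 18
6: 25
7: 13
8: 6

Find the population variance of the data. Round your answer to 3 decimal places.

1.855

Values: 3, 4, 5, 6, 7, 8
n = 88, Σfx = 476, mean = 5.4091
Σfx² = 2738
Σf(x − x̄)² = Σfx² − (Σfx)²/n = 2738 − 476²/88 = 163.2727
Population variance = 163.2727 / 88 = 1.8554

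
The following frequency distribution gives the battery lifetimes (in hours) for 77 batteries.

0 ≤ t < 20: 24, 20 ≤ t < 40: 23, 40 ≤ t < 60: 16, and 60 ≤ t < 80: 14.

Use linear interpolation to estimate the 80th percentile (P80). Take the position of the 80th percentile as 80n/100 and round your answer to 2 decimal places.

Cumulative frequencies: 24, 47, 63, 77
n = 77; position = 80n/100 = 61.6.
This falls in the class 40 ≤ t < 60: L = 40, F = 47, f = 16, h = 20.
80th percentile ≈ 40 + ((61.6 − 47) / 16) × 20 = 58.2500

58.25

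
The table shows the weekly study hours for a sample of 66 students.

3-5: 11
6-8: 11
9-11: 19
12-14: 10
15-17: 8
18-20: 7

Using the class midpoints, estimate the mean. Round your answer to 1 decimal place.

Midpoints: 4, 7, 10, 13, 16, 19
Σfm = 11×4 + 11×7 + 19×10 + 10×13 + 8×16 + 7×19 = 702
n = Σf = 66
Mean = 702 / 66 = 10.6364

10.6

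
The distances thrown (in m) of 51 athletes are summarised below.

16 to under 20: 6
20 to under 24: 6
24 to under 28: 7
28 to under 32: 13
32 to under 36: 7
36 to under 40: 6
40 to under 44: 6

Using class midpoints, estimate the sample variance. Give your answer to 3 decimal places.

54.400

Midpoints: 18, 22, 26, 30, 34, 38, 42
n = 51, Σfm = 1530, mean = 30.0000
Σfm² = 48620
Σf(m − x̄)² = Σfm² − (Σfm)²/n = 48620 − 1530²/51 = 2720.0000
Sample variance = 2720.0000 / 50 = 54.4000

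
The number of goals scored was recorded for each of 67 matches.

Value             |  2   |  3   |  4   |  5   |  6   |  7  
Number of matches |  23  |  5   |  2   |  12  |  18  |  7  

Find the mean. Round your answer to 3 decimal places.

4.269

Values: 2, 3, 4, 5, 6, 7
Σfx = 23×2 + 5×3 + 2×4 + 12×5 + 18×6 + 7×7 = 286
n = Σf = 67
Mean = 286 / 67 = 4.2687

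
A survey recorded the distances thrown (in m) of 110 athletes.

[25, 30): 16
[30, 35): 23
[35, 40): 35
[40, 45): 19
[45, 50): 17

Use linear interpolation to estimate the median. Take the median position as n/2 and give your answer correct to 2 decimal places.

37.29

Cumulative frequencies: 16, 39, 74, 93, 110
n = 110; position = n/2 = 55.
This falls in the class [35, 40): L = 35, F = 39, f = 35, h = 5.
Median ≈ 35 + ((55 − 39) / 35) × 5 = 37.2857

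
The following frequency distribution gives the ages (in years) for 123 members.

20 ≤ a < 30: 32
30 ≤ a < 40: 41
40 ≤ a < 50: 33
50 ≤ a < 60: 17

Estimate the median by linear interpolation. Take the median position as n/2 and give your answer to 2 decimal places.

37.20

Cumulative frequencies: 32, 73, 106, 123
n = 123; position = n/2 = 61.5.
This falls in the class 30 ≤ a < 40: L = 30, F = 32, f = 41, h = 10.
Median ≈ 30 + ((61.5 − 32) / 41) × 10 = 37.1951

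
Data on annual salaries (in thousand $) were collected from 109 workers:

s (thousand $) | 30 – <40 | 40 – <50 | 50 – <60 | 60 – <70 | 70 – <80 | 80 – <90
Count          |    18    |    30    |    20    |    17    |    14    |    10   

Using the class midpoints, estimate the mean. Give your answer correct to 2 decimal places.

55.83

Midpoints: 35, 45, 55, 65, 75, 85
Σfm = 18×35 + 30×45 + 20×55 + 17×65 + 14×75 + 10×85 = 6085
n = Σf = 109
Mean = 6085 / 109 = 55.8257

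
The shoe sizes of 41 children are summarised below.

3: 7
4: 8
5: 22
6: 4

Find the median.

5

Cumulative frequencies: 7, 15, 37, 41
n = 41, so the median is the value in position (n+1)/2 = 21.
Position 21 falls at value 5.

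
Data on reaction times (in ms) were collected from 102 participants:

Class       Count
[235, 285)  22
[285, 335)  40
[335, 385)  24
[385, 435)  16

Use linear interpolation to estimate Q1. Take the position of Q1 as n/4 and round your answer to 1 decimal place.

289.4

Cumulative frequencies: 22, 62, 86, 102
n = 102; position = n/4 = 25.5.
This falls in the class [285, 335): L = 285, F = 22, f = 40, h = 50.
Lower quartile ≈ 285 + ((25.5 − 22) / 40) × 50 = 289.3750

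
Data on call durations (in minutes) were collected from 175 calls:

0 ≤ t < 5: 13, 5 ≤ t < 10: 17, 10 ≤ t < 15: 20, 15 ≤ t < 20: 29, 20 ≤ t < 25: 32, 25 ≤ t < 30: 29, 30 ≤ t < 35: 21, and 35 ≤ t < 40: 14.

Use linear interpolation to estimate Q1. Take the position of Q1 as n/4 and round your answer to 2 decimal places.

Cumulative frequencies: 13, 30, 50, 79, 111, 140, 161, 175
n = 175; position = n/4 = 43.75.
This falls in the class 10 ≤ t < 15: L = 10, F = 30, f = 20, h = 5.
Lower quartile ≈ 10 + ((43.75 − 30) / 20) × 5 = 13.4375

13.44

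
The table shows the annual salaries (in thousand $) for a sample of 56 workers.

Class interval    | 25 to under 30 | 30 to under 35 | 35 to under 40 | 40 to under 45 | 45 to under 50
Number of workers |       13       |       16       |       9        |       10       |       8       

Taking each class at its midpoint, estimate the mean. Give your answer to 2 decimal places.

36.07

Midpoints: 27.5, 32.5, 37.5, 42.5, 47.5
Σfm = 13×27.5 + 16×32.5 + 9×37.5 + 10×42.5 + 8×47.5 = 2020
n = Σf = 56
Mean = 2020 / 56 = 36.0714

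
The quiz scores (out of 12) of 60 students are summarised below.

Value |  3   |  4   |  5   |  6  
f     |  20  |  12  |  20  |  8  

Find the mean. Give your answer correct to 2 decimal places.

4.27

Values: 3, 4, 5, 6
Σfx = 20×3 + 12×4 + 20×5 + 8×6 = 256
n = Σf = 60
Mean = 256 / 60 = 4.2667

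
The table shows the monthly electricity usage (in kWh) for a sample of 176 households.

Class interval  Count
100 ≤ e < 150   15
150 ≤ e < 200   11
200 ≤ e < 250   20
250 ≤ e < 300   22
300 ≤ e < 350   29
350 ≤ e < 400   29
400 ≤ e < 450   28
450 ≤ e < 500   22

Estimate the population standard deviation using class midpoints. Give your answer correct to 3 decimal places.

105.253

Midpoints: 125, 175, 225, 275, 325, 375, 425, 475
n = 176, Σfm = 57000, mean = 323.8636
Σfm² = 20410000
Σf(m − x̄)² = Σfm² − (Σfm)²/n = 20410000 − 57000²/176 = 1949772.7273
Population variance = 1949772.7273 / 176 = 11078.2541
Standard deviation = √11078.2541 = 105.2533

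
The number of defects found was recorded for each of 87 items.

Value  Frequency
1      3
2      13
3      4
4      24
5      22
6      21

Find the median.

4

Cumulative frequencies: 3, 16, 20, 44, 66, 87
n = 87, so the median is the value in position (n+1)/2 = 44.
Position 44 falls at value 4.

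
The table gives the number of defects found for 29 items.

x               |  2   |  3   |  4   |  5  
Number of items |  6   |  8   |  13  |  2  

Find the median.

4

Cumulative frequencies: 6, 14, 27, 29
n = 29, so the median is the value in position (n+1)/2 = 15.
Position 15 falls at value 4.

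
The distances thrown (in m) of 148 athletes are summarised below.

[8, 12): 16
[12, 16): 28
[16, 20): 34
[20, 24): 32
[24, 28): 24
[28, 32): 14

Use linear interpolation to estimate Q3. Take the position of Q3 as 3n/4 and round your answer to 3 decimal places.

Cumulative frequencies: 16, 44, 78, 110, 134, 148
n = 148; position = 3n/4 = 111.
This falls in the class [24, 28): L = 24, F = 110, f = 24, h = 4.
Upper quartile ≈ 24 + ((111 − 110) / 24) × 4 = 24.1667

24.167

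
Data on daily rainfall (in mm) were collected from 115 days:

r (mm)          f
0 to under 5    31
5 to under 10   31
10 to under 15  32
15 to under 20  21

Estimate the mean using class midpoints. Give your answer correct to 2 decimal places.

9.37

Midpoints: 2.5, 7.5, 12.5, 17.5
Σfm = 31×2.5 + 31×7.5 + 32×12.5 + 21×17.5 = 1077.5
n = Σf = 115
Mean = 1077.5 / 115 = 9.3696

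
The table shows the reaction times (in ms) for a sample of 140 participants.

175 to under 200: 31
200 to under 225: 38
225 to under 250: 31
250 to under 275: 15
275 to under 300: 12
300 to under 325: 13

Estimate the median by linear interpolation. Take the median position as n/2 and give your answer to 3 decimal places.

Cumulative frequencies: 31, 69, 100, 115, 127, 140
n = 140; position = n/2 = 70.
This falls in the class 225 to under 250: L = 225, F = 69, f = 31, h = 25.
Median ≈ 225 + ((70 − 69) / 31) × 25 = 225.8065

225.806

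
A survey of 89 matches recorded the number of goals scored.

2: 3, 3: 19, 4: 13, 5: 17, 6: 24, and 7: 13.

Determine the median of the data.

5

Cumulative frequencies: 3, 22, 35, 52, 76, 89
n = 89, so the median is the value in position (n+1)/2 = 45.
Position 45 falls at value 5.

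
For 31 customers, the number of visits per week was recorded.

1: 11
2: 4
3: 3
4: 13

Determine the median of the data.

Cumulative frequencies: 11, 15, 18, 31
n = 31, so the median is the value in position (n+1)/2 = 16.
Position 16 falls at value 3.

3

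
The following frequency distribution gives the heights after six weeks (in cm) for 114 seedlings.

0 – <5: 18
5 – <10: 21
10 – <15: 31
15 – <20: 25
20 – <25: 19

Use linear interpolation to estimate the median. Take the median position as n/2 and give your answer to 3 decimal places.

Cumulative frequencies: 18, 39, 70, 95, 114
n = 114; position = n/2 = 57.
This falls in the class 10 – <15: L = 10, F = 39, f = 31, h = 5.
Median ≈ 10 + ((57 − 39) / 31) × 5 = 12.9032

12.903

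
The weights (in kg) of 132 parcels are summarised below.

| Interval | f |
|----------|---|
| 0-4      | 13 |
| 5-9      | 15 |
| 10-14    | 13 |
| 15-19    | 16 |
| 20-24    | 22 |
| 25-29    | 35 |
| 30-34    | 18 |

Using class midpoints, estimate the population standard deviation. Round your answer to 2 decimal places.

9.56

Midpoints: 2, 7, 12, 17, 22, 27, 32
n = 132, Σfm = 2564, mean = 19.4242
Σfm² = 61878
Σf(m − x̄)² = Σfm² − (Σfm)²/n = 61878 − 2564²/132 = 12074.2424
Population variance = 12074.2424 / 132 = 91.4715
Standard deviation = √91.4715 = 9.5641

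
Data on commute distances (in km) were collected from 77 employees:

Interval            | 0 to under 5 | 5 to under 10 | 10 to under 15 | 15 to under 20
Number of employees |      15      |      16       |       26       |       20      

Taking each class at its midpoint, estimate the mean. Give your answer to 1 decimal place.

10.8

Midpoints: 2.5, 7.5, 12.5, 17.5
Σfm = 15×2.5 + 16×7.5 + 26×12.5 + 20×17.5 = 832.5
n = Σf = 77
Mean = 832.5 / 77 = 10.8117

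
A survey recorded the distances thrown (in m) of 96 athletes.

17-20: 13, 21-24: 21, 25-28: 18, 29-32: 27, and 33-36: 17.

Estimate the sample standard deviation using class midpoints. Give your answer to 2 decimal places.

Midpoints: 18.5, 22.5, 26.5, 30.5, 34.5
n = 96, Σfm = 2600, mean = 27.0833
Σfm² = 73072
Σf(m − x̄)² = Σfm² − (Σfm)²/n = 73072 − 2600²/96 = 2655.3333
Sample variance = 2655.3333 / 95 = 27.9509
Standard deviation = √27.9509 = 5.2869

5.29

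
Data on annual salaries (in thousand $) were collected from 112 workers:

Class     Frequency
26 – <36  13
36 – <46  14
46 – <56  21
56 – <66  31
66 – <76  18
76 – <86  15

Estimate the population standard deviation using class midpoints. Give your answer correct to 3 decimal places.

Midpoints: 31, 41, 51, 61, 71, 81
n = 112, Σfm = 6432, mean = 57.4286
Σfm² = 395152
Σf(m − x̄)² = Σfm² − (Σfm)²/n = 395152 − 6432²/112 = 25771.4286
Population variance = 25771.4286 / 112 = 230.1020
Standard deviation = √230.1020 = 15.1691

15.169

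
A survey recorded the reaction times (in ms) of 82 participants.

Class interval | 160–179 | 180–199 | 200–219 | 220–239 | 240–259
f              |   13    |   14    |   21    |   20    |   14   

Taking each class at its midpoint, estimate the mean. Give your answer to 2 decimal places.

211.45

Midpoints: 169.5, 189.5, 209.5, 229.5, 249.5
Σfm = 13×169.5 + 14×189.5 + 21×209.5 + 20×229.5 + 14×249.5 = 17339
n = Σf = 82
Mean = 17339 / 82 = 211.4512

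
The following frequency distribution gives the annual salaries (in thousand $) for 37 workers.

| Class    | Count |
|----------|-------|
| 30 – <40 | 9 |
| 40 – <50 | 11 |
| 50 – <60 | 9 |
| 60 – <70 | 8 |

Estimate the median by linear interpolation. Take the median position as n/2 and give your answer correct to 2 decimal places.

48.64

Cumulative frequencies: 9, 20, 29, 37
n = 37; position = n/2 = 18.5.
This falls in the class 40 – <50: L = 40, F = 9, f = 11, h = 10.
Median ≈ 40 + ((18.5 − 9) / 11) × 10 = 48.6364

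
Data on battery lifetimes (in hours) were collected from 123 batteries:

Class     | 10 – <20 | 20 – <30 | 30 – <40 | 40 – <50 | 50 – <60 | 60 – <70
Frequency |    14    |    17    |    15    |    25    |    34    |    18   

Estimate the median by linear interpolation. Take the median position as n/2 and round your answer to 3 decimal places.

Cumulative frequencies: 14, 31, 46, 71, 105, 123
n = 123; position = n/2 = 61.5.
This falls in the class 40 – <50: L = 40, F = 46, f = 25, h = 10.
Median ≈ 40 + ((61.5 − 46) / 25) × 10 = 46.2000

46.200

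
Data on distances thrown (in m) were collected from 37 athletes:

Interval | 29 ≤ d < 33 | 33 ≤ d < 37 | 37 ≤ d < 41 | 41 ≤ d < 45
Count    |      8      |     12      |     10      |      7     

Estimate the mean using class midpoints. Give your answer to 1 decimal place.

Midpoints: 31, 35, 39, 43
Σfm = 8×31 + 12×35 + 10×39 + 7×43 = 1359
n = Σf = 37
Mean = 1359 / 37 = 36.7297

36.7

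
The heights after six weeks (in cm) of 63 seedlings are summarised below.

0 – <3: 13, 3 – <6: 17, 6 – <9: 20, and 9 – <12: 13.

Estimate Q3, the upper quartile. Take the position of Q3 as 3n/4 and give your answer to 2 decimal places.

Cumulative frequencies: 13, 30, 50, 63
n = 63; position = 3n/4 = 47.25.
This falls in the class 6 – <9: L = 6, F = 30, f = 20, h = 3.
Upper quartile ≈ 6 + ((47.25 − 30) / 20) × 3 = 8.5875

8.59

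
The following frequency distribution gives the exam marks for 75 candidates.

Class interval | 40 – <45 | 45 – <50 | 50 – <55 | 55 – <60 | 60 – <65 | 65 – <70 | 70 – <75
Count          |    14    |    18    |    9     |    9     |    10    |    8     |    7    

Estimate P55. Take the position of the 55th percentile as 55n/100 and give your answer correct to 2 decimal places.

Cumulative frequencies: 14, 32, 41, 50, 60, 68, 75
n = 75; position = 55n/100 = 41.25.
This falls in the class 55 – <60: L = 55, F = 41, f = 9, h = 5.
55th percentile ≈ 55 + ((41.25 − 41) / 9) × 5 = 55.1389

55.14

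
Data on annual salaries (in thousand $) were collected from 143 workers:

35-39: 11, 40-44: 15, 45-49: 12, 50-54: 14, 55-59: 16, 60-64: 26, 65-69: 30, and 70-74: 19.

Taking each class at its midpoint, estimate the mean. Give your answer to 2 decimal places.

Midpoints: 37, 42, 47, 52, 57, 62, 67, 72
Σfm = 11×37 + 15×42 + 12×47 + 14×52 + 16×57 + 26×62 + 30×67 + 19×72 = 8231
n = Σf = 143
Mean = 8231 / 143 = 57.5594

57.56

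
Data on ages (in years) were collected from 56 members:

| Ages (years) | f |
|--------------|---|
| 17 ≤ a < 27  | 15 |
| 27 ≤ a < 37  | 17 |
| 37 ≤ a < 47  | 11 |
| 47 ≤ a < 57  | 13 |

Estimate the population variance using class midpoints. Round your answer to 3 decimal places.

123.852

Midpoints: 22, 32, 42, 52
n = 56, Σfm = 2012, mean = 35.9286
Σfm² = 79224
Σf(m − x̄)² = Σfm² − (Σfm)²/n = 79224 − 2012²/56 = 6935.7143
Population variance = 6935.7143 / 56 = 123.8520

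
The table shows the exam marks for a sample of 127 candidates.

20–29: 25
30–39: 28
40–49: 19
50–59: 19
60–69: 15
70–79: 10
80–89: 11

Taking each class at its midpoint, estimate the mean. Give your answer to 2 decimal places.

Midpoints: 24.5, 34.5, 44.5, 54.5, 64.5, 74.5, 84.5
Σfm = 25×24.5 + 28×34.5 + 19×44.5 + 19×54.5 + 15×64.5 + 10×74.5 + 11×84.5 = 6101.5
n = Σf = 127
Mean = 6101.5 / 127 = 48.0433

48.04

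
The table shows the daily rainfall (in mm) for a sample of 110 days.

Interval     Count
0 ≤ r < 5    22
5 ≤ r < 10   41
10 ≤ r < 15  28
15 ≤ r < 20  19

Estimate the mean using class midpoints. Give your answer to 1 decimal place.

9.5

Midpoints: 2.5, 7.5, 12.5, 17.5
Σfm = 22×2.5 + 41×7.5 + 28×12.5 + 19×17.5 = 1045
n = Σf = 110
Mean = 1045 / 110 = 9.5000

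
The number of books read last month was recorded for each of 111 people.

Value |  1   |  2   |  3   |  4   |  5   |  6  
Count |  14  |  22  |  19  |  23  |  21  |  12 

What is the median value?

4

Cumulative frequencies: 14, 36, 55, 78, 99, 111
n = 111, so the median is the value in position (n+1)/2 = 56.
Position 56 falls at value 4.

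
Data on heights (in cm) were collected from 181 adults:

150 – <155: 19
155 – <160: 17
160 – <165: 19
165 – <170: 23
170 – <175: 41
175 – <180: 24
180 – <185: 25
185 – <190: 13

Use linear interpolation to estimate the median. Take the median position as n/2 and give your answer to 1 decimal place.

171.5

Cumulative frequencies: 19, 36, 55, 78, 119, 143, 168, 181
n = 181; position = n/2 = 90.5.
This falls in the class 170 – <175: L = 170, F = 78, f = 41, h = 5.
Median ≈ 170 + ((90.5 − 78) / 41) × 5 = 171.5244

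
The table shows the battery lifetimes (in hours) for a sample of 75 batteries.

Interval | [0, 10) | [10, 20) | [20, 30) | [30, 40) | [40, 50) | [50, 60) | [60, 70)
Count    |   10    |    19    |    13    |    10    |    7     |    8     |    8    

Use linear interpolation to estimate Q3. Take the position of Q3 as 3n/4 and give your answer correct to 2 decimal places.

46.07

Cumulative frequencies: 10, 29, 42, 52, 59, 67, 75
n = 75; position = 3n/4 = 56.25.
This falls in the class [40, 50): L = 40, F = 52, f = 7, h = 10.
Upper quartile ≈ 40 + ((56.25 − 52) / 7) × 10 = 46.0714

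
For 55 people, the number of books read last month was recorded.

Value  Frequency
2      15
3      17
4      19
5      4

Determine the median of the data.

Cumulative frequencies: 15, 32, 51, 55
n = 55, so the median is the value in position (n+1)/2 = 28.
Position 28 falls at value 3.

3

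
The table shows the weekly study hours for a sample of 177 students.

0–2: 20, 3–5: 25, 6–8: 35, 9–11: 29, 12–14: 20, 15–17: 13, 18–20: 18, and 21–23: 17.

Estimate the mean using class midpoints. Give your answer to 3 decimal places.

Midpoints: 1, 4, 7, 10, 13, 16, 19, 22
Σfm = 20×1 + 25×4 + 35×7 + 29×10 + 20×13 + 13×16 + 18×19 + 17×22 = 1839
n = Σf = 177
Mean = 1839 / 177 = 10.3898

10.390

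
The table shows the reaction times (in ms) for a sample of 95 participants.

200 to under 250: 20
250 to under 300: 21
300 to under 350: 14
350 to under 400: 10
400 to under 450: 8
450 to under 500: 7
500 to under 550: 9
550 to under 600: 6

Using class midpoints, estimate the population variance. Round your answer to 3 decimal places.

Midpoints: 225, 275, 325, 375, 425, 475, 525, 575
n = 95, Σfm = 33475, mean = 352.3684
Σfm² = 12974375
Σf(m − x̄)² = Σfm² − (Σfm)²/n = 12974375 − 33475²/95 = 1178842.1053
Population variance = 1178842.1053 / 95 = 12408.8643

12408.864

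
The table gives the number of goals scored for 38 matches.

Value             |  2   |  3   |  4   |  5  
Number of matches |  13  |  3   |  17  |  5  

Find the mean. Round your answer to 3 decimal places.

3.368

Values: 2, 3, 4, 5
Σfx = 13×2 + 3×3 + 17×4 + 5×5 = 128
n = Σf = 38
Mean = 128 / 38 = 3.3684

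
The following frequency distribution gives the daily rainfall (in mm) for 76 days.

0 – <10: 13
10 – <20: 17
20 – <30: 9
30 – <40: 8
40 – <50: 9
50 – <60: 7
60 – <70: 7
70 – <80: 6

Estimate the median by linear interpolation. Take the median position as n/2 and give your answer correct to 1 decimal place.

Cumulative frequencies: 13, 30, 39, 47, 56, 63, 70, 76
n = 76; position = n/2 = 38.
This falls in the class 20 – <30: L = 20, F = 30, f = 9, h = 10.
Median ≈ 20 + ((38 − 30) / 9) × 10 = 28.8889

28.9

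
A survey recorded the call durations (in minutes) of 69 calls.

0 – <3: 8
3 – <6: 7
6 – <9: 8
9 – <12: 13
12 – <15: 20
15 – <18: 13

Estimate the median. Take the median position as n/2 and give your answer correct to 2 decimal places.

11.65

Cumulative frequencies: 8, 15, 23, 36, 56, 69
n = 69; position = n/2 = 34.5.
This falls in the class 9 – <12: L = 9, F = 23, f = 13, h = 3.
Median ≈ 9 + ((34.5 − 23) / 13) × 3 = 11.6538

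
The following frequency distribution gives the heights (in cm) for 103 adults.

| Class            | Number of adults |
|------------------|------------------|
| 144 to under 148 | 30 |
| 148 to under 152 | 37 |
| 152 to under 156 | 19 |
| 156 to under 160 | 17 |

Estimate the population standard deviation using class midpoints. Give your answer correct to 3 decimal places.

Midpoints: 146, 150, 154, 158
n = 103, Σfm = 15542, mean = 150.8932
Σfm² = 2346972
Σf(m − x̄)² = Σfm² − (Σfm)²/n = 2346972 − 15542²/103 = 1789.8252
Population variance = 1789.8252 / 103 = 17.3769
Standard deviation = √17.3769 = 4.1686

4.169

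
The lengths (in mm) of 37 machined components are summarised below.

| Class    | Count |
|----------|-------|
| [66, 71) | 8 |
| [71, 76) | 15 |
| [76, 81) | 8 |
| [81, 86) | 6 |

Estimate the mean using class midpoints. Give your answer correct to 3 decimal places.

Midpoints: 68.5, 73.5, 78.5, 83.5
Σfm = 8×68.5 + 15×73.5 + 8×78.5 + 6×83.5 = 2779.5
n = Σf = 37
Mean = 2779.5 / 37 = 75.1216

75.122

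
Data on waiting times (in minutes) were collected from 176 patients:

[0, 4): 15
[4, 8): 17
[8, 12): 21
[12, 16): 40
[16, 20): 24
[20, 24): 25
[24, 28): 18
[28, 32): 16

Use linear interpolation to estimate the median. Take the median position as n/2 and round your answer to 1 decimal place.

Cumulative frequencies: 15, 32, 53, 93, 117, 142, 160, 176
n = 176; position = n/2 = 88.
This falls in the class [12, 16): L = 12, F = 53, f = 40, h = 4.
Median ≈ 12 + ((88 − 53) / 40) × 4 = 15.5000

15.5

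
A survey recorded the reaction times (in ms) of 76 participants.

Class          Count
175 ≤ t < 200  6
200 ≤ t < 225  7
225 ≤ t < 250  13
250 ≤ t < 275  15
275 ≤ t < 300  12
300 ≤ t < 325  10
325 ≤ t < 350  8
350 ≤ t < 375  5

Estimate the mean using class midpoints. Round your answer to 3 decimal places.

Midpoints: 187.5, 212.5, 237.5, 262.5, 287.5, 312.5, 337.5, 362.5
Σfm = 6×187.5 + 7×212.5 + 13×237.5 + 15×262.5 + 12×287.5 + 10×312.5 + 8×337.5 + 5×362.5 = 20725
n = Σf = 76
Mean = 20725 / 76 = 272.6974

272.697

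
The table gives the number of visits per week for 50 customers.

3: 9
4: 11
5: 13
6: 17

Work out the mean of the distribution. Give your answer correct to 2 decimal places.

4.76

Values: 3, 4, 5, 6
Σfx = 9×3 + 11×4 + 13×5 + 17×6 = 238
n = Σf = 50
Mean = 238 / 50 = 4.7600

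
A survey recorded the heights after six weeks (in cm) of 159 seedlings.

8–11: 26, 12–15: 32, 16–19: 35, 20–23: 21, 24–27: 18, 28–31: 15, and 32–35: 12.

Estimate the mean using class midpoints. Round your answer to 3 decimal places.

Midpoints: 9.5, 13.5, 17.5, 21.5, 25.5, 29.5, 33.5
Σfm = 26×9.5 + 32×13.5 + 35×17.5 + 21×21.5 + 18×25.5 + 15×29.5 + 12×33.5 = 3046.5
n = Σf = 159
Mean = 3046.5 / 159 = 19.1604

19.160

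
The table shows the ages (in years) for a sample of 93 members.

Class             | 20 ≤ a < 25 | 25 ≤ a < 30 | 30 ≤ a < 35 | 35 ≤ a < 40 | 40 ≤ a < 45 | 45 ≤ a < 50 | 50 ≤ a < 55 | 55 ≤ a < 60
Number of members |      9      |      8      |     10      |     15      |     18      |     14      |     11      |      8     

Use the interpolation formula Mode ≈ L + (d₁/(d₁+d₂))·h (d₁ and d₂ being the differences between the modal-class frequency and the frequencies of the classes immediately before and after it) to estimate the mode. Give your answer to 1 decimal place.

42.1

Modal class: 40 ≤ a < 45 (highest frequency 18).
d₁ = 18 − 15 = 3, d₂ = 18 − 14 = 4
Mode ≈ 40 + (3/(3+4)) × 5 = 40 + 2.1429 = 42.1429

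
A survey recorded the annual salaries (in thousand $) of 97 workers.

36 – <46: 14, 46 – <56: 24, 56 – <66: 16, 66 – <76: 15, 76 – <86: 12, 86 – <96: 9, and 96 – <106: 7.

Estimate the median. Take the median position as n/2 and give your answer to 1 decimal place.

62.6

Cumulative frequencies: 14, 38, 54, 69, 81, 90, 97
n = 97; position = n/2 = 48.5.
This falls in the class 56 – <66: L = 56, F = 38, f = 16, h = 10.
Median ≈ 56 + ((48.5 − 38) / 16) × 10 = 62.5625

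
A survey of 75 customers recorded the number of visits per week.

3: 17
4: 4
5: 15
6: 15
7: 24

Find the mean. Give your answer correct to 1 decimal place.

5.3

Values: 3, 4, 5, 6, 7
Σfx = 17×3 + 4×4 + 15×5 + 15×6 + 24×7 = 400
n = Σf = 75
Mean = 400 / 75 = 5.3333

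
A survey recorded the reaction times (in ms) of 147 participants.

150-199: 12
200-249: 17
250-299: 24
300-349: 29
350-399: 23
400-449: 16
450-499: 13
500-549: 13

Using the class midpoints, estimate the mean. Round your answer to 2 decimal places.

342.19

Midpoints: 174.5, 224.5, 274.5, 324.5, 374.5, 424.5, 474.5, 524.5
Σfm = 12×174.5 + 17×224.5 + 24×274.5 + 29×324.5 + 23×374.5 + 16×424.5 + 13×474.5 + 13×524.5 = 50301.5
n = Σf = 147
Mean = 50301.5 / 147 = 342.1871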